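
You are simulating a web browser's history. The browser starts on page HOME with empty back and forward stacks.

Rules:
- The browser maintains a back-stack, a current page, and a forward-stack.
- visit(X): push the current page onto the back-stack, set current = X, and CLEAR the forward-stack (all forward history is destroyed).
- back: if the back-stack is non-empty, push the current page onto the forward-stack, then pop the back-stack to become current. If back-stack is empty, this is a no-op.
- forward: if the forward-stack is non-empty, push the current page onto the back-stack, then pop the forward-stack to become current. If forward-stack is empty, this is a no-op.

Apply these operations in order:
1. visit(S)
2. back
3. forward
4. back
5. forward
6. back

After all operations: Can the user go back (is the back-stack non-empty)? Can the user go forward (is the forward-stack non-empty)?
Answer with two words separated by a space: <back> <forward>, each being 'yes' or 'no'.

Answer: no yes

Derivation:
After 1 (visit(S)): cur=S back=1 fwd=0
After 2 (back): cur=HOME back=0 fwd=1
After 3 (forward): cur=S back=1 fwd=0
After 4 (back): cur=HOME back=0 fwd=1
After 5 (forward): cur=S back=1 fwd=0
After 6 (back): cur=HOME back=0 fwd=1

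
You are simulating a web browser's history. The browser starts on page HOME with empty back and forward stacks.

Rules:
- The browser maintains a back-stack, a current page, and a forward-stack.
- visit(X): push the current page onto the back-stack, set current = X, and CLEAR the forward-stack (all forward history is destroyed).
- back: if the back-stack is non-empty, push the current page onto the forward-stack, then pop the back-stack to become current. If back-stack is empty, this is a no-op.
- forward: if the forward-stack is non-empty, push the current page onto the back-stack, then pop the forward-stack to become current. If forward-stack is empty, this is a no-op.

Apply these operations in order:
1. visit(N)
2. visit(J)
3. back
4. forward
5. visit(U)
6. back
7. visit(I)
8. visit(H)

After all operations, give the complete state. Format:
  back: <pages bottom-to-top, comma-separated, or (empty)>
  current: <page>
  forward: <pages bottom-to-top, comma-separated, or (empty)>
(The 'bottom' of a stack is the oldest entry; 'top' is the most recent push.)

After 1 (visit(N)): cur=N back=1 fwd=0
After 2 (visit(J)): cur=J back=2 fwd=0
After 3 (back): cur=N back=1 fwd=1
After 4 (forward): cur=J back=2 fwd=0
After 5 (visit(U)): cur=U back=3 fwd=0
After 6 (back): cur=J back=2 fwd=1
After 7 (visit(I)): cur=I back=3 fwd=0
After 8 (visit(H)): cur=H back=4 fwd=0

Answer: back: HOME,N,J,I
current: H
forward: (empty)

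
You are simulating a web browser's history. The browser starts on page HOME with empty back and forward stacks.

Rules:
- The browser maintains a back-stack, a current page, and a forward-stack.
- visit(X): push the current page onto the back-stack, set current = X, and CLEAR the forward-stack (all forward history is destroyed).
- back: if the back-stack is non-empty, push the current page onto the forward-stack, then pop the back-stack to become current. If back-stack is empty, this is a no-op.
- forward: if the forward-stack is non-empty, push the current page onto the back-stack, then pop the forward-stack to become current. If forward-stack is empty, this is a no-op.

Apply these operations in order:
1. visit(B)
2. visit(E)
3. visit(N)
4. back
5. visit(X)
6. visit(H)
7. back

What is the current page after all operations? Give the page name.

Answer: X

Derivation:
After 1 (visit(B)): cur=B back=1 fwd=0
After 2 (visit(E)): cur=E back=2 fwd=0
After 3 (visit(N)): cur=N back=3 fwd=0
After 4 (back): cur=E back=2 fwd=1
After 5 (visit(X)): cur=X back=3 fwd=0
After 6 (visit(H)): cur=H back=4 fwd=0
After 7 (back): cur=X back=3 fwd=1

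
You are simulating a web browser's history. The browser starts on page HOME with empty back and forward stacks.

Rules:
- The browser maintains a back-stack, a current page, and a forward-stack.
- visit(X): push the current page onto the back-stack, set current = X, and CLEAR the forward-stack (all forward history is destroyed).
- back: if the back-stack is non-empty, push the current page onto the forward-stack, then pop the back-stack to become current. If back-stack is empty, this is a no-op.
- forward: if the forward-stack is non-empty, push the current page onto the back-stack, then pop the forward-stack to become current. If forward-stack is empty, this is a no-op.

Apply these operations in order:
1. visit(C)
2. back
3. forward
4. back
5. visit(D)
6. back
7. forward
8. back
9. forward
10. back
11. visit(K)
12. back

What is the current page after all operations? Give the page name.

Answer: HOME

Derivation:
After 1 (visit(C)): cur=C back=1 fwd=0
After 2 (back): cur=HOME back=0 fwd=1
After 3 (forward): cur=C back=1 fwd=0
After 4 (back): cur=HOME back=0 fwd=1
After 5 (visit(D)): cur=D back=1 fwd=0
After 6 (back): cur=HOME back=0 fwd=1
After 7 (forward): cur=D back=1 fwd=0
After 8 (back): cur=HOME back=0 fwd=1
After 9 (forward): cur=D back=1 fwd=0
After 10 (back): cur=HOME back=0 fwd=1
After 11 (visit(K)): cur=K back=1 fwd=0
After 12 (back): cur=HOME back=0 fwd=1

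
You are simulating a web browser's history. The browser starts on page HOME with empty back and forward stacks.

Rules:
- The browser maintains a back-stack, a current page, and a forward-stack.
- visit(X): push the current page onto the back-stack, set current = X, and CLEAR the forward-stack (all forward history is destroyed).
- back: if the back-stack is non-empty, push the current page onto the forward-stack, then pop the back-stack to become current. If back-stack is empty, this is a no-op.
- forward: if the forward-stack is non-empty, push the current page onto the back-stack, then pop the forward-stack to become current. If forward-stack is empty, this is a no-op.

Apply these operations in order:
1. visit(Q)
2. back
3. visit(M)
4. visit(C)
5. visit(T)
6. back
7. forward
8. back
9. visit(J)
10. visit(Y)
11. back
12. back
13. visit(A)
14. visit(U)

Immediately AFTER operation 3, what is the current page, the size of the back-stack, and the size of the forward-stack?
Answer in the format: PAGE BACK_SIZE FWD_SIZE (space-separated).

After 1 (visit(Q)): cur=Q back=1 fwd=0
After 2 (back): cur=HOME back=0 fwd=1
After 3 (visit(M)): cur=M back=1 fwd=0

M 1 0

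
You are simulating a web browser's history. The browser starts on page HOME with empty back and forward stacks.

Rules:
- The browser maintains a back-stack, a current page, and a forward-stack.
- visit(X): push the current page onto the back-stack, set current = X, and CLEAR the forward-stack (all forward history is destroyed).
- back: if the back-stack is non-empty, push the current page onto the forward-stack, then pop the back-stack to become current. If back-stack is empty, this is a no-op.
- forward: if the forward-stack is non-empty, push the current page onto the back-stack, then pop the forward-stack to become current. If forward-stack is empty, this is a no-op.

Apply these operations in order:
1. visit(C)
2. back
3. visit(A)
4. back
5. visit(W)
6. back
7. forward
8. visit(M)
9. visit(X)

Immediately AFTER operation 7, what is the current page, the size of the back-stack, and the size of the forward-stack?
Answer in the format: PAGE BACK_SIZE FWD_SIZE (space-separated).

After 1 (visit(C)): cur=C back=1 fwd=0
After 2 (back): cur=HOME back=0 fwd=1
After 3 (visit(A)): cur=A back=1 fwd=0
After 4 (back): cur=HOME back=0 fwd=1
After 5 (visit(W)): cur=W back=1 fwd=0
After 6 (back): cur=HOME back=0 fwd=1
After 7 (forward): cur=W back=1 fwd=0

W 1 0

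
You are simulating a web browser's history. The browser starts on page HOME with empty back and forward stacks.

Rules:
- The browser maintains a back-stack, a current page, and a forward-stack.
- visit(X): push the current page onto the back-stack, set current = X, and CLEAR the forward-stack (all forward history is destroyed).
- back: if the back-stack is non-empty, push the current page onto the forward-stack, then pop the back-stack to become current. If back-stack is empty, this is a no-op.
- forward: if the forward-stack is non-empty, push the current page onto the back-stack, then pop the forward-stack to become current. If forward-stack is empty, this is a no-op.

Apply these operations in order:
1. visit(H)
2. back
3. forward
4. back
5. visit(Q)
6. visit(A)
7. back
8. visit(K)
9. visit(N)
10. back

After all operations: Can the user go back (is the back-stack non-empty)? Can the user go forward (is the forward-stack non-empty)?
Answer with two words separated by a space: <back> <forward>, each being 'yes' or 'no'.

After 1 (visit(H)): cur=H back=1 fwd=0
After 2 (back): cur=HOME back=0 fwd=1
After 3 (forward): cur=H back=1 fwd=0
After 4 (back): cur=HOME back=0 fwd=1
After 5 (visit(Q)): cur=Q back=1 fwd=0
After 6 (visit(A)): cur=A back=2 fwd=0
After 7 (back): cur=Q back=1 fwd=1
After 8 (visit(K)): cur=K back=2 fwd=0
After 9 (visit(N)): cur=N back=3 fwd=0
After 10 (back): cur=K back=2 fwd=1

Answer: yes yes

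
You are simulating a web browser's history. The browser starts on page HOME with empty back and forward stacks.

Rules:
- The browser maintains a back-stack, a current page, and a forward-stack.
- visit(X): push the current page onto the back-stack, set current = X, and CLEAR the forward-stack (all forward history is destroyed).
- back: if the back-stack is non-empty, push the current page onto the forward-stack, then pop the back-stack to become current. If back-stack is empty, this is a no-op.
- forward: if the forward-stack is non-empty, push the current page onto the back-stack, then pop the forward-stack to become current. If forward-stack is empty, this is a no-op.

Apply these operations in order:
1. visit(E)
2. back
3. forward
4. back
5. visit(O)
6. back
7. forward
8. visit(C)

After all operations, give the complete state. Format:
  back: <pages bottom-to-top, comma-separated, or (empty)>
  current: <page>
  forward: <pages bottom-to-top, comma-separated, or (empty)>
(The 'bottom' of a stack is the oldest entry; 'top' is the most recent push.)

Answer: back: HOME,O
current: C
forward: (empty)

Derivation:
After 1 (visit(E)): cur=E back=1 fwd=0
After 2 (back): cur=HOME back=0 fwd=1
After 3 (forward): cur=E back=1 fwd=0
After 4 (back): cur=HOME back=0 fwd=1
After 5 (visit(O)): cur=O back=1 fwd=0
After 6 (back): cur=HOME back=0 fwd=1
After 7 (forward): cur=O back=1 fwd=0
After 8 (visit(C)): cur=C back=2 fwd=0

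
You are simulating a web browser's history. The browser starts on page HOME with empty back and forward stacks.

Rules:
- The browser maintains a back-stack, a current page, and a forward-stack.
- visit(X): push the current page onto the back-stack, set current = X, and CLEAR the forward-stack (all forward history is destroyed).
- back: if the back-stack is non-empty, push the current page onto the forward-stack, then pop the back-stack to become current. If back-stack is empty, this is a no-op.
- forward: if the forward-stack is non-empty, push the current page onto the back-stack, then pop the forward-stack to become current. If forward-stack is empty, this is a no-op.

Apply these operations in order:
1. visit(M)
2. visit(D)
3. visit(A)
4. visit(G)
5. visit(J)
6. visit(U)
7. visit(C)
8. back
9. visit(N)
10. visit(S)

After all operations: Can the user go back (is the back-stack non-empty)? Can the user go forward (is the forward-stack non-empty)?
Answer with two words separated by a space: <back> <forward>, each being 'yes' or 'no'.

Answer: yes no

Derivation:
After 1 (visit(M)): cur=M back=1 fwd=0
After 2 (visit(D)): cur=D back=2 fwd=0
After 3 (visit(A)): cur=A back=3 fwd=0
After 4 (visit(G)): cur=G back=4 fwd=0
After 5 (visit(J)): cur=J back=5 fwd=0
After 6 (visit(U)): cur=U back=6 fwd=0
After 7 (visit(C)): cur=C back=7 fwd=0
After 8 (back): cur=U back=6 fwd=1
After 9 (visit(N)): cur=N back=7 fwd=0
After 10 (visit(S)): cur=S back=8 fwd=0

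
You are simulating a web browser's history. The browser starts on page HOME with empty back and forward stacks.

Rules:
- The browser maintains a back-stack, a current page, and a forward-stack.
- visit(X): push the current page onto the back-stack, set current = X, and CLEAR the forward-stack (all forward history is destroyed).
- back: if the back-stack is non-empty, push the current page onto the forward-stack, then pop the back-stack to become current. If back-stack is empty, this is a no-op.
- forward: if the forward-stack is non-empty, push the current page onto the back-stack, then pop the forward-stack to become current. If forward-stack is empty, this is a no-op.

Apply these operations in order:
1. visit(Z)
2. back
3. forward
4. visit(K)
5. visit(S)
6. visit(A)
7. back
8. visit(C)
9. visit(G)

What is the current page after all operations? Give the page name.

Answer: G

Derivation:
After 1 (visit(Z)): cur=Z back=1 fwd=0
After 2 (back): cur=HOME back=0 fwd=1
After 3 (forward): cur=Z back=1 fwd=0
After 4 (visit(K)): cur=K back=2 fwd=0
After 5 (visit(S)): cur=S back=3 fwd=0
After 6 (visit(A)): cur=A back=4 fwd=0
After 7 (back): cur=S back=3 fwd=1
After 8 (visit(C)): cur=C back=4 fwd=0
After 9 (visit(G)): cur=G back=5 fwd=0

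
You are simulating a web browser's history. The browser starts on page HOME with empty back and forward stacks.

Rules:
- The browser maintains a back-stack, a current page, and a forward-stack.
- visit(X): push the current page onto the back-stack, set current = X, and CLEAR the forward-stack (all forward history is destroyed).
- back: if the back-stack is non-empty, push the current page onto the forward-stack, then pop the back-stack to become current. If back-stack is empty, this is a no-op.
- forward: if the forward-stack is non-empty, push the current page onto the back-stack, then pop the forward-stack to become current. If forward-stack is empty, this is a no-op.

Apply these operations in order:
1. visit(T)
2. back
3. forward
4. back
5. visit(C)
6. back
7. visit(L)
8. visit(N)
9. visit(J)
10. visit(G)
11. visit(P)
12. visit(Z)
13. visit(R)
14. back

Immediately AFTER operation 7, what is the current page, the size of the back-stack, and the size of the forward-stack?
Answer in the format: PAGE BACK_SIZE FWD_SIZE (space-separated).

After 1 (visit(T)): cur=T back=1 fwd=0
After 2 (back): cur=HOME back=0 fwd=1
After 3 (forward): cur=T back=1 fwd=0
After 4 (back): cur=HOME back=0 fwd=1
After 5 (visit(C)): cur=C back=1 fwd=0
After 6 (back): cur=HOME back=0 fwd=1
After 7 (visit(L)): cur=L back=1 fwd=0

L 1 0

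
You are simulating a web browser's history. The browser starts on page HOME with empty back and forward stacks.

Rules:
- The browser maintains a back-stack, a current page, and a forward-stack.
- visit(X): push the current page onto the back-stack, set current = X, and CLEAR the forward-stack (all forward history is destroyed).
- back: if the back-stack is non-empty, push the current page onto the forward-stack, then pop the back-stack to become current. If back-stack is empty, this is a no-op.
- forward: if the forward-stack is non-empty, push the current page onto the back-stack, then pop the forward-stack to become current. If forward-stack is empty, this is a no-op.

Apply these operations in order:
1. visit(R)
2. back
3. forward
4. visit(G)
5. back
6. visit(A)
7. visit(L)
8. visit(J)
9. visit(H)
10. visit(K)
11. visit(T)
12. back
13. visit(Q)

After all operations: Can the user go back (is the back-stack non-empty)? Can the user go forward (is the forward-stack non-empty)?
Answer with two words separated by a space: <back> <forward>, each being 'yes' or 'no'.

Answer: yes no

Derivation:
After 1 (visit(R)): cur=R back=1 fwd=0
After 2 (back): cur=HOME back=0 fwd=1
After 3 (forward): cur=R back=1 fwd=0
After 4 (visit(G)): cur=G back=2 fwd=0
After 5 (back): cur=R back=1 fwd=1
After 6 (visit(A)): cur=A back=2 fwd=0
After 7 (visit(L)): cur=L back=3 fwd=0
After 8 (visit(J)): cur=J back=4 fwd=0
After 9 (visit(H)): cur=H back=5 fwd=0
After 10 (visit(K)): cur=K back=6 fwd=0
After 11 (visit(T)): cur=T back=7 fwd=0
After 12 (back): cur=K back=6 fwd=1
After 13 (visit(Q)): cur=Q back=7 fwd=0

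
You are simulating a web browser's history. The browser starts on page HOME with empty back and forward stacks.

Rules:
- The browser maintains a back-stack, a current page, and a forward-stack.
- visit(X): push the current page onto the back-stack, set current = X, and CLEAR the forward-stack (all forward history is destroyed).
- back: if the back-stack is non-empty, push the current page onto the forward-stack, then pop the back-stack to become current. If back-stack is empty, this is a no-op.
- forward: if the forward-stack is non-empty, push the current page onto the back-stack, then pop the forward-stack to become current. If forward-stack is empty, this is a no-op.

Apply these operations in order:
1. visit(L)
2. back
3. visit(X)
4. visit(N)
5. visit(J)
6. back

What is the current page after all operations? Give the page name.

Answer: N

Derivation:
After 1 (visit(L)): cur=L back=1 fwd=0
After 2 (back): cur=HOME back=0 fwd=1
After 3 (visit(X)): cur=X back=1 fwd=0
After 4 (visit(N)): cur=N back=2 fwd=0
After 5 (visit(J)): cur=J back=3 fwd=0
After 6 (back): cur=N back=2 fwd=1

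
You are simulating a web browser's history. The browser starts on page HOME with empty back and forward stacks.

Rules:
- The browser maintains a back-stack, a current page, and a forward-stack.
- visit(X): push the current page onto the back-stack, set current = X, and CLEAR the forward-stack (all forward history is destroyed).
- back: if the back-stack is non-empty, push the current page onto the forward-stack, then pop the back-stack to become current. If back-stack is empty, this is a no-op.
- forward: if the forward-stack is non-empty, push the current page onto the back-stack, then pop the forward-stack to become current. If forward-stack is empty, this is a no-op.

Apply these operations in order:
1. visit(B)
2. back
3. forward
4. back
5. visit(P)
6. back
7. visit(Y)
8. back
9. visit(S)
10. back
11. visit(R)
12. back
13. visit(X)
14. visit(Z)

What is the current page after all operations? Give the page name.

After 1 (visit(B)): cur=B back=1 fwd=0
After 2 (back): cur=HOME back=0 fwd=1
After 3 (forward): cur=B back=1 fwd=0
After 4 (back): cur=HOME back=0 fwd=1
After 5 (visit(P)): cur=P back=1 fwd=0
After 6 (back): cur=HOME back=0 fwd=1
After 7 (visit(Y)): cur=Y back=1 fwd=0
After 8 (back): cur=HOME back=0 fwd=1
After 9 (visit(S)): cur=S back=1 fwd=0
After 10 (back): cur=HOME back=0 fwd=1
After 11 (visit(R)): cur=R back=1 fwd=0
After 12 (back): cur=HOME back=0 fwd=1
After 13 (visit(X)): cur=X back=1 fwd=0
After 14 (visit(Z)): cur=Z back=2 fwd=0

Answer: Z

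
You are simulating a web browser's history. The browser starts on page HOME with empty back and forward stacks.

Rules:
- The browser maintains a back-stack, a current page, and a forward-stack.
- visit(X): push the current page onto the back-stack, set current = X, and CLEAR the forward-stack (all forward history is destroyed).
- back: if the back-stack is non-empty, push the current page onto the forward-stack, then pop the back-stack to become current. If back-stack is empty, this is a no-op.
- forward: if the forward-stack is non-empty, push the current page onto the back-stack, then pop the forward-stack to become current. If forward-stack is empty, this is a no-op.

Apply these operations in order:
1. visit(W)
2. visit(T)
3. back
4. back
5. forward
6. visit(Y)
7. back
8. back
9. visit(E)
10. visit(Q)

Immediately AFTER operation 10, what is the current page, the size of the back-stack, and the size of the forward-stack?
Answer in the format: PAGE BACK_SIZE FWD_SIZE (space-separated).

After 1 (visit(W)): cur=W back=1 fwd=0
After 2 (visit(T)): cur=T back=2 fwd=0
After 3 (back): cur=W back=1 fwd=1
After 4 (back): cur=HOME back=0 fwd=2
After 5 (forward): cur=W back=1 fwd=1
After 6 (visit(Y)): cur=Y back=2 fwd=0
After 7 (back): cur=W back=1 fwd=1
After 8 (back): cur=HOME back=0 fwd=2
After 9 (visit(E)): cur=E back=1 fwd=0
After 10 (visit(Q)): cur=Q back=2 fwd=0

Q 2 0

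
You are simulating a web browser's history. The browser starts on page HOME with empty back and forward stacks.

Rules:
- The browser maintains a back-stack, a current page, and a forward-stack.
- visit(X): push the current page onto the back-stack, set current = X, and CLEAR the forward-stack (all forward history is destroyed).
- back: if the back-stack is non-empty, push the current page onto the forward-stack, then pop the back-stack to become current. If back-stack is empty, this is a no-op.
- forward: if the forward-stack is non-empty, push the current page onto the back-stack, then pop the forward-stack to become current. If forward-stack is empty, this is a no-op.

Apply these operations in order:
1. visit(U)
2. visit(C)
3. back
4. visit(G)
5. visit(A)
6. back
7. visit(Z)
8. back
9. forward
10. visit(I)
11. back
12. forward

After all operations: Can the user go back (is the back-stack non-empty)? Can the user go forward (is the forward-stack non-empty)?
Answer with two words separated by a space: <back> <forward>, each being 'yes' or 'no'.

After 1 (visit(U)): cur=U back=1 fwd=0
After 2 (visit(C)): cur=C back=2 fwd=0
After 3 (back): cur=U back=1 fwd=1
After 4 (visit(G)): cur=G back=2 fwd=0
After 5 (visit(A)): cur=A back=3 fwd=0
After 6 (back): cur=G back=2 fwd=1
After 7 (visit(Z)): cur=Z back=3 fwd=0
After 8 (back): cur=G back=2 fwd=1
After 9 (forward): cur=Z back=3 fwd=0
After 10 (visit(I)): cur=I back=4 fwd=0
After 11 (back): cur=Z back=3 fwd=1
After 12 (forward): cur=I back=4 fwd=0

Answer: yes no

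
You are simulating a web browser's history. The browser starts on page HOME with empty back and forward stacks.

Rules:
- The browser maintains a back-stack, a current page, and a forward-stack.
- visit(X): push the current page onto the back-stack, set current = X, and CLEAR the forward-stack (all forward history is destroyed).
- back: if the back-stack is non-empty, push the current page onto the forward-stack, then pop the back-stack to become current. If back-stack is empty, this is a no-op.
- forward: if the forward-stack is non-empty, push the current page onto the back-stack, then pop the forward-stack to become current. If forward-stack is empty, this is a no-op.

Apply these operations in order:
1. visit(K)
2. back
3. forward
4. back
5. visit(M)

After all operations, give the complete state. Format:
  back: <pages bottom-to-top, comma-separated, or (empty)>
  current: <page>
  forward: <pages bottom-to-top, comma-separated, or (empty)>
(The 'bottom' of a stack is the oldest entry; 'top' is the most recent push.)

Answer: back: HOME
current: M
forward: (empty)

Derivation:
After 1 (visit(K)): cur=K back=1 fwd=0
After 2 (back): cur=HOME back=0 fwd=1
After 3 (forward): cur=K back=1 fwd=0
After 4 (back): cur=HOME back=0 fwd=1
After 5 (visit(M)): cur=M back=1 fwd=0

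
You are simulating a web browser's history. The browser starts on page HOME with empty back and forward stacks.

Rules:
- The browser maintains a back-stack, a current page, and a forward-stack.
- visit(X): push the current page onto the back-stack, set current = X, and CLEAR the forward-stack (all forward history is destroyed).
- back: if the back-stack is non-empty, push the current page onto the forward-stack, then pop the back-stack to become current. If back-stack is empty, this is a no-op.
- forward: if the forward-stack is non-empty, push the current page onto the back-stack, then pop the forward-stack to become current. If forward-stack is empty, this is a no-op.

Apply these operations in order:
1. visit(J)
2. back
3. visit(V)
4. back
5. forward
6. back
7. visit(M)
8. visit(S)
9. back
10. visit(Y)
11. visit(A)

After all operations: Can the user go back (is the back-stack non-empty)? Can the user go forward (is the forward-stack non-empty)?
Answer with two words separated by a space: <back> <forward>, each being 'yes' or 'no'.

Answer: yes no

Derivation:
After 1 (visit(J)): cur=J back=1 fwd=0
After 2 (back): cur=HOME back=0 fwd=1
After 3 (visit(V)): cur=V back=1 fwd=0
After 4 (back): cur=HOME back=0 fwd=1
After 5 (forward): cur=V back=1 fwd=0
After 6 (back): cur=HOME back=0 fwd=1
After 7 (visit(M)): cur=M back=1 fwd=0
After 8 (visit(S)): cur=S back=2 fwd=0
After 9 (back): cur=M back=1 fwd=1
After 10 (visit(Y)): cur=Y back=2 fwd=0
After 11 (visit(A)): cur=A back=3 fwd=0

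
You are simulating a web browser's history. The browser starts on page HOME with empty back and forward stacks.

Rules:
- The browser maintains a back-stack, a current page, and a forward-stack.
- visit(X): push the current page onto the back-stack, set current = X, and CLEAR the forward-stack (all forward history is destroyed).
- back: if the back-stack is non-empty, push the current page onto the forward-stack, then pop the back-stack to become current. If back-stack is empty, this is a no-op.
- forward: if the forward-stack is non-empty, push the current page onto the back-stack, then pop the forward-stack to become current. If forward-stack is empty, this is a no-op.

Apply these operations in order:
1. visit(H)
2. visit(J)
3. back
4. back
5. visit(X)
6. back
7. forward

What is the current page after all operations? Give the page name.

After 1 (visit(H)): cur=H back=1 fwd=0
After 2 (visit(J)): cur=J back=2 fwd=0
After 3 (back): cur=H back=1 fwd=1
After 4 (back): cur=HOME back=0 fwd=2
After 5 (visit(X)): cur=X back=1 fwd=0
After 6 (back): cur=HOME back=0 fwd=1
After 7 (forward): cur=X back=1 fwd=0

Answer: X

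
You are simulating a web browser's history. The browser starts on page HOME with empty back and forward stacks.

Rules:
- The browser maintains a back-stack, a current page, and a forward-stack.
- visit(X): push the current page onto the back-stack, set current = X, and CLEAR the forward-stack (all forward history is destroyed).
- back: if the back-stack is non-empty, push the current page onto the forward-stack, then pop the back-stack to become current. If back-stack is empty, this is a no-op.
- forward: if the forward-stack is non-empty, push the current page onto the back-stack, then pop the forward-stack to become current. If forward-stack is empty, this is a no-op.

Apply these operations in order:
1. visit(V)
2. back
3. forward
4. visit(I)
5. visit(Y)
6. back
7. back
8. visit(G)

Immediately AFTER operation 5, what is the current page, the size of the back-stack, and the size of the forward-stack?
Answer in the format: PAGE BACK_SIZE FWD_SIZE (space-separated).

After 1 (visit(V)): cur=V back=1 fwd=0
After 2 (back): cur=HOME back=0 fwd=1
After 3 (forward): cur=V back=1 fwd=0
After 4 (visit(I)): cur=I back=2 fwd=0
After 5 (visit(Y)): cur=Y back=3 fwd=0

Y 3 0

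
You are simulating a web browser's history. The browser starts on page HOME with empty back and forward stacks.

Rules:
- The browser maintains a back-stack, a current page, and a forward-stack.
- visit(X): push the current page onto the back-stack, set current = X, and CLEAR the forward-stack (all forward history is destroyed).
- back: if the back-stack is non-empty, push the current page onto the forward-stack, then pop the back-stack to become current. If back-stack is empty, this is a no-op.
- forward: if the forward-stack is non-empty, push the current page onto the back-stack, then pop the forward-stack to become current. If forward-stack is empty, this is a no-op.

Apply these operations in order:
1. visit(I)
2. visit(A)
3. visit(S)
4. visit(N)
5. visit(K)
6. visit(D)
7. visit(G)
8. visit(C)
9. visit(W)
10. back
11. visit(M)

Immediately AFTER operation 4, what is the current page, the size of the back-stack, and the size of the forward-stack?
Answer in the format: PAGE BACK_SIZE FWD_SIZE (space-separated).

After 1 (visit(I)): cur=I back=1 fwd=0
After 2 (visit(A)): cur=A back=2 fwd=0
After 3 (visit(S)): cur=S back=3 fwd=0
After 4 (visit(N)): cur=N back=4 fwd=0

N 4 0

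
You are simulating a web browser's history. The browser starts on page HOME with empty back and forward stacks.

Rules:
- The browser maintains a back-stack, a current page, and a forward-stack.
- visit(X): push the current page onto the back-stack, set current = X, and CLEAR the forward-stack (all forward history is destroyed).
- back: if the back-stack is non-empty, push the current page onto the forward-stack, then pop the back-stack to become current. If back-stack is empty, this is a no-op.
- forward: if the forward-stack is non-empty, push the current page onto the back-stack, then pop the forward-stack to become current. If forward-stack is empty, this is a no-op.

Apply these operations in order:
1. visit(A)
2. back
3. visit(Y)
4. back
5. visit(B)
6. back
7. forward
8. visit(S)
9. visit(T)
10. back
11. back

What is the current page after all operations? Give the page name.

Answer: B

Derivation:
After 1 (visit(A)): cur=A back=1 fwd=0
After 2 (back): cur=HOME back=0 fwd=1
After 3 (visit(Y)): cur=Y back=1 fwd=0
After 4 (back): cur=HOME back=0 fwd=1
After 5 (visit(B)): cur=B back=1 fwd=0
After 6 (back): cur=HOME back=0 fwd=1
After 7 (forward): cur=B back=1 fwd=0
After 8 (visit(S)): cur=S back=2 fwd=0
After 9 (visit(T)): cur=T back=3 fwd=0
After 10 (back): cur=S back=2 fwd=1
After 11 (back): cur=B back=1 fwd=2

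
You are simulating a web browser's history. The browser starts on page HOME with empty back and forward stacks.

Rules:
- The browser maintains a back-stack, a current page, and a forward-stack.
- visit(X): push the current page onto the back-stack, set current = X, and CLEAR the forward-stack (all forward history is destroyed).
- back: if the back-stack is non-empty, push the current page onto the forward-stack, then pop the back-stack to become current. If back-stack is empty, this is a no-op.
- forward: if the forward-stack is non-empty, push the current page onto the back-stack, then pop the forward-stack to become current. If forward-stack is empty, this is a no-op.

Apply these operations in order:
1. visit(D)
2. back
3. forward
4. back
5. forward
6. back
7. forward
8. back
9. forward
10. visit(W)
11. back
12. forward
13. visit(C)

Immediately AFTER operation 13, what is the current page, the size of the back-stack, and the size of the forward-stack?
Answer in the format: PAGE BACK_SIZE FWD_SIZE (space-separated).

After 1 (visit(D)): cur=D back=1 fwd=0
After 2 (back): cur=HOME back=0 fwd=1
After 3 (forward): cur=D back=1 fwd=0
After 4 (back): cur=HOME back=0 fwd=1
After 5 (forward): cur=D back=1 fwd=0
After 6 (back): cur=HOME back=0 fwd=1
After 7 (forward): cur=D back=1 fwd=0
After 8 (back): cur=HOME back=0 fwd=1
After 9 (forward): cur=D back=1 fwd=0
After 10 (visit(W)): cur=W back=2 fwd=0
After 11 (back): cur=D back=1 fwd=1
After 12 (forward): cur=W back=2 fwd=0
After 13 (visit(C)): cur=C back=3 fwd=0

C 3 0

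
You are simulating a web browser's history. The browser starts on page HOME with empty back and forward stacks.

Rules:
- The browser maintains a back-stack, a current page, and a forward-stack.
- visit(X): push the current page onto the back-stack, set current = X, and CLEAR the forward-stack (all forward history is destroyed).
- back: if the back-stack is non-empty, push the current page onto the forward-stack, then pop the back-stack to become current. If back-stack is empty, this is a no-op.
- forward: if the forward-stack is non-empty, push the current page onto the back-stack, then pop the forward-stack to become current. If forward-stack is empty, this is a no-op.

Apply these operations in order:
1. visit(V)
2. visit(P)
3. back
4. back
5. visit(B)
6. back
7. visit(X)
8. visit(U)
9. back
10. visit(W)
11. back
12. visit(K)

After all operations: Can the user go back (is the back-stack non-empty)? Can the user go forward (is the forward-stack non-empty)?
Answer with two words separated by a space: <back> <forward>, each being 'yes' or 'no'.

After 1 (visit(V)): cur=V back=1 fwd=0
After 2 (visit(P)): cur=P back=2 fwd=0
After 3 (back): cur=V back=1 fwd=1
After 4 (back): cur=HOME back=0 fwd=2
After 5 (visit(B)): cur=B back=1 fwd=0
After 6 (back): cur=HOME back=0 fwd=1
After 7 (visit(X)): cur=X back=1 fwd=0
After 8 (visit(U)): cur=U back=2 fwd=0
After 9 (back): cur=X back=1 fwd=1
After 10 (visit(W)): cur=W back=2 fwd=0
After 11 (back): cur=X back=1 fwd=1
After 12 (visit(K)): cur=K back=2 fwd=0

Answer: yes no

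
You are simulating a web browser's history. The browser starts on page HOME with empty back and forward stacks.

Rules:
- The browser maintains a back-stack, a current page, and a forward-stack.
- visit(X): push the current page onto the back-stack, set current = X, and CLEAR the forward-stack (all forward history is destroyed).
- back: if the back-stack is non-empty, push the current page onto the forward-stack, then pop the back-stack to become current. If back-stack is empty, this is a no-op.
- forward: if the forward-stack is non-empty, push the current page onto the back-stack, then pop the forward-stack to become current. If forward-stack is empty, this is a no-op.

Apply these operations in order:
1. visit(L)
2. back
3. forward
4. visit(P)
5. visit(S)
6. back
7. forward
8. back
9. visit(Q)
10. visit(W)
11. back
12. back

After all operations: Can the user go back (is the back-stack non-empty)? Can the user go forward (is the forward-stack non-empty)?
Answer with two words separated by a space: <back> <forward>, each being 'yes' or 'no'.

After 1 (visit(L)): cur=L back=1 fwd=0
After 2 (back): cur=HOME back=0 fwd=1
After 3 (forward): cur=L back=1 fwd=0
After 4 (visit(P)): cur=P back=2 fwd=0
After 5 (visit(S)): cur=S back=3 fwd=0
After 6 (back): cur=P back=2 fwd=1
After 7 (forward): cur=S back=3 fwd=0
After 8 (back): cur=P back=2 fwd=1
After 9 (visit(Q)): cur=Q back=3 fwd=0
After 10 (visit(W)): cur=W back=4 fwd=0
After 11 (back): cur=Q back=3 fwd=1
After 12 (back): cur=P back=2 fwd=2

Answer: yes yes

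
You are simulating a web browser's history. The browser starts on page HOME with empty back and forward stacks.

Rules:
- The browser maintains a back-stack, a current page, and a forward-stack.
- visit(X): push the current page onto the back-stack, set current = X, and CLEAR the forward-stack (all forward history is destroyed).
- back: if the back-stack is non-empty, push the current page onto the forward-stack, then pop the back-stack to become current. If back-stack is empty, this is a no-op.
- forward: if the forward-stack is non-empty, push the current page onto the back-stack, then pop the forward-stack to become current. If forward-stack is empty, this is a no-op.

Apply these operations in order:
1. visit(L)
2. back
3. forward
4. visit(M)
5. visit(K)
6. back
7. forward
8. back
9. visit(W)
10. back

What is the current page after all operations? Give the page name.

Answer: M

Derivation:
After 1 (visit(L)): cur=L back=1 fwd=0
After 2 (back): cur=HOME back=0 fwd=1
After 3 (forward): cur=L back=1 fwd=0
After 4 (visit(M)): cur=M back=2 fwd=0
After 5 (visit(K)): cur=K back=3 fwd=0
After 6 (back): cur=M back=2 fwd=1
After 7 (forward): cur=K back=3 fwd=0
After 8 (back): cur=M back=2 fwd=1
After 9 (visit(W)): cur=W back=3 fwd=0
After 10 (back): cur=M back=2 fwd=1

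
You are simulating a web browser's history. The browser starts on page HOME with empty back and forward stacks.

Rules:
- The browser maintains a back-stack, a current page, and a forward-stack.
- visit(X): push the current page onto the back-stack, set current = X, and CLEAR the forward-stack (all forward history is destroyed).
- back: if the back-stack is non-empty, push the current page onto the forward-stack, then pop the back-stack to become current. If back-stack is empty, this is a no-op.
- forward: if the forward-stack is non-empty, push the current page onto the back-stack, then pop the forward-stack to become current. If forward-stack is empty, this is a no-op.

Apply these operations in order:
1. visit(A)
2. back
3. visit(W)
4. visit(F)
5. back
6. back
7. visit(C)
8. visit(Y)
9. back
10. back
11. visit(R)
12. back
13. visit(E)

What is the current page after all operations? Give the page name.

After 1 (visit(A)): cur=A back=1 fwd=0
After 2 (back): cur=HOME back=0 fwd=1
After 3 (visit(W)): cur=W back=1 fwd=0
After 4 (visit(F)): cur=F back=2 fwd=0
After 5 (back): cur=W back=1 fwd=1
After 6 (back): cur=HOME back=0 fwd=2
After 7 (visit(C)): cur=C back=1 fwd=0
After 8 (visit(Y)): cur=Y back=2 fwd=0
After 9 (back): cur=C back=1 fwd=1
After 10 (back): cur=HOME back=0 fwd=2
After 11 (visit(R)): cur=R back=1 fwd=0
After 12 (back): cur=HOME back=0 fwd=1
After 13 (visit(E)): cur=E back=1 fwd=0

Answer: E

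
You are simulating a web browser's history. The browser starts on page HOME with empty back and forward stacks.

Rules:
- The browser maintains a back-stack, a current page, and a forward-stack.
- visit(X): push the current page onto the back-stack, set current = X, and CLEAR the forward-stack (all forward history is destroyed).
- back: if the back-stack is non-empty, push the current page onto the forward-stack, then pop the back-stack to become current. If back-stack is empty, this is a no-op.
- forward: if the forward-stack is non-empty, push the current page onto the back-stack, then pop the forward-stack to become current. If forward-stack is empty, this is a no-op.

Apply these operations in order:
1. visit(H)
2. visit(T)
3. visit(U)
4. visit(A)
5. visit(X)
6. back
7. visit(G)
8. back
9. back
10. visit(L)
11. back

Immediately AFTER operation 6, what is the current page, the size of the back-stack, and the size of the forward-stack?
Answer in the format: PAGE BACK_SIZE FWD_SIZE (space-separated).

After 1 (visit(H)): cur=H back=1 fwd=0
After 2 (visit(T)): cur=T back=2 fwd=0
After 3 (visit(U)): cur=U back=3 fwd=0
After 4 (visit(A)): cur=A back=4 fwd=0
After 5 (visit(X)): cur=X back=5 fwd=0
After 6 (back): cur=A back=4 fwd=1

A 4 1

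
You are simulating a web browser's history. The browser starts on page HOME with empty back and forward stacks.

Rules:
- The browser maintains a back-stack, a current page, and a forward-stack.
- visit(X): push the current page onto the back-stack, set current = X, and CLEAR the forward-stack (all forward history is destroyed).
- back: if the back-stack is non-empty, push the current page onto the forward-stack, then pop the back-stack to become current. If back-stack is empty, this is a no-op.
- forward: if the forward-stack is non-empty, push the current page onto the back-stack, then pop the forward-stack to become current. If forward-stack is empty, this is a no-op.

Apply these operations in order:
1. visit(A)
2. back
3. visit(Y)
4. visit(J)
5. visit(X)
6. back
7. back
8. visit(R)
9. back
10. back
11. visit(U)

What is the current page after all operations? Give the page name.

Answer: U

Derivation:
After 1 (visit(A)): cur=A back=1 fwd=0
After 2 (back): cur=HOME back=0 fwd=1
After 3 (visit(Y)): cur=Y back=1 fwd=0
After 4 (visit(J)): cur=J back=2 fwd=0
After 5 (visit(X)): cur=X back=3 fwd=0
After 6 (back): cur=J back=2 fwd=1
After 7 (back): cur=Y back=1 fwd=2
After 8 (visit(R)): cur=R back=2 fwd=0
After 9 (back): cur=Y back=1 fwd=1
After 10 (back): cur=HOME back=0 fwd=2
After 11 (visit(U)): cur=U back=1 fwd=0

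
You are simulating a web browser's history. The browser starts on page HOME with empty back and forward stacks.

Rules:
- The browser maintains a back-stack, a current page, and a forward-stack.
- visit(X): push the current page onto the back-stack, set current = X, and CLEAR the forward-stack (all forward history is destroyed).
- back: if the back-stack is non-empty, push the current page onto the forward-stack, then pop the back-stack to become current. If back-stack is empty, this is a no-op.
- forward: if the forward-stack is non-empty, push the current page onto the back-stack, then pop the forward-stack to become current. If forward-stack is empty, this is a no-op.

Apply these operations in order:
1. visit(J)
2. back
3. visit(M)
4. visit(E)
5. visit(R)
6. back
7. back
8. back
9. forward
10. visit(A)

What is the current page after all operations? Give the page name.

Answer: A

Derivation:
After 1 (visit(J)): cur=J back=1 fwd=0
After 2 (back): cur=HOME back=0 fwd=1
After 3 (visit(M)): cur=M back=1 fwd=0
After 4 (visit(E)): cur=E back=2 fwd=0
After 5 (visit(R)): cur=R back=3 fwd=0
After 6 (back): cur=E back=2 fwd=1
After 7 (back): cur=M back=1 fwd=2
After 8 (back): cur=HOME back=0 fwd=3
After 9 (forward): cur=M back=1 fwd=2
After 10 (visit(A)): cur=A back=2 fwd=0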